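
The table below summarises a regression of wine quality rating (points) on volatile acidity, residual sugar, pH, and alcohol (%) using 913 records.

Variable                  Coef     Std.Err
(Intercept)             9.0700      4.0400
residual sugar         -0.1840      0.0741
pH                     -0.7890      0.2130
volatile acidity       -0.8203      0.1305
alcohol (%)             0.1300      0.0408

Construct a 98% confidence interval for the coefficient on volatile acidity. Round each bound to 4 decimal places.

Read off: b = -0.8203, SE = 0.1305 for volatile acidity.
df = n − k − 1 = 913 − 4 − 1 = 908.
t* = t_{0.01, 908} = 2.330462.
Margin = t* × SE = 2.330462 × 0.1305 = 0.304125.
CI: -0.8203 ± 0.304125 → (-1.1244, -0.5162).

(-1.1244, -0.5162)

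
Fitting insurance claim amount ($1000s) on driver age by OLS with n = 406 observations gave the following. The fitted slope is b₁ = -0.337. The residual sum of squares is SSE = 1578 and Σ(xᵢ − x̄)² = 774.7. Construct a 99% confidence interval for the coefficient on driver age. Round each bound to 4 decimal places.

(-0.5208, -0.1532)

MSE = SSE/(n − 2) = 1578/404 = 3.90594.
SE(b₁) = √(MSE/Sₓₓ) = √(3.90594/774.7) = 0.0710062.
df = n − 2 = 404.
t* = t_{0.005, 404} = 2.588053.
Margin = t* × SE = 2.588053 × 0.0710062 = 0.183768.
CI: -0.337 ± 0.183768 → (-0.5208, -0.1532).
With 99% confidence, each one-unit increase in driver age is associated with a change of between -0.5208 and -0.1532 $1000s in insurance claim amount.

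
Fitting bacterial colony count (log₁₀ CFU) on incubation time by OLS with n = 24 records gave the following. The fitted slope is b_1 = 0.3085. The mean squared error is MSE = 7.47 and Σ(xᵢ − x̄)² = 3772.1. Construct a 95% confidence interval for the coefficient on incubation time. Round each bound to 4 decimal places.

(0.2162, 0.4008)

SE(b_1) = √(MSE/Sₓₓ) = √(7.47/3772.1) = 0.0445009.
df = n − 2 = 22.
t* = t_{0.025, 22} = 2.073873.
Margin = t* × SE = 2.073873 × 0.0445009 = 0.092289.
CI: 0.3085 ± 0.092289 → (0.2162, 0.4008).
With 95% confidence, each one-unit increase in incubation time is associated with a change of between 0.2162 and 0.4008 log₁₀ CFU in bacterial colony count.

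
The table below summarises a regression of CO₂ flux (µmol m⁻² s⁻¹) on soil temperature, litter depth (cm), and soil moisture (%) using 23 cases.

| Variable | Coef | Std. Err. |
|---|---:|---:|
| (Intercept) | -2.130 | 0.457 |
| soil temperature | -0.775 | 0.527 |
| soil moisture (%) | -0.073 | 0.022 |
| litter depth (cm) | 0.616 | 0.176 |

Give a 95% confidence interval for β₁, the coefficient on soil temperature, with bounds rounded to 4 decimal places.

Read off: b = -0.775, SE = 0.527 for soil temperature.
df = n − k − 1 = 23 − 3 − 1 = 19.
t* = t_{0.025, 19} = 2.093024.
Margin = t* × SE = 2.093024 × 0.527 = 1.103024.
CI: -0.775 ± 1.103024 → (-1.8780, 0.3280).

(-1.8780, 0.3280)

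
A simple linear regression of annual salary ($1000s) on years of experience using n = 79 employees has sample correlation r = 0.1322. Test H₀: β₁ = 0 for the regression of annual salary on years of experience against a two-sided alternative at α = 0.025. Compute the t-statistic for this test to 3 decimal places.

t = r·√(n − 2)/√(1 − r²) = 0.1322·√77/√0.982523 = 1.170.
df = n − 2 = 77.
Two-sided p ≈ 0.2455, which is ≥ 0.025, so fail to reject H₀.
The data do not give significant evidence of a linear association between years of experience and annual salary.

t = 1.170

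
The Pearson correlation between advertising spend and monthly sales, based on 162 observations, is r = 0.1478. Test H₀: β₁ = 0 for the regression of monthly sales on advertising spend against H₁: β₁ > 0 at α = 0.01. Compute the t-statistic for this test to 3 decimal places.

t = 1.890

t = r·√(n − 2)/√(1 − r²) = 0.1478·√160/√0.978155 = 1.890.
df = n − 2 = 160.
One-sided p ≈ 0.0303, which is ≥ 0.01, so fail to reject H₀.
The data do not give significant evidence of a linear association between advertising spend and monthly sales.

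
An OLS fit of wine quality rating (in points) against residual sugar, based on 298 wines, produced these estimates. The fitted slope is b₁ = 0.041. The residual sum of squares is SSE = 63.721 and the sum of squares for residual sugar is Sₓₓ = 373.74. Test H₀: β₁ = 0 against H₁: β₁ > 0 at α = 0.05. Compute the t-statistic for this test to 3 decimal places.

t = 1.708

MSE = SSE/(n − 2) = 63.721/296 = 0.215274.
SE(b₁) = √(MSE/Sₓₓ) = √(0.215274/373.74) = 0.024.
t = 0.041 / 0.024 = 1.708.
df = n − 2 = 296.
One-sided p ≈ 0.0443, which is < 0.05, so reject H₀.
There is evidence that the true slope on residual sugar is positive.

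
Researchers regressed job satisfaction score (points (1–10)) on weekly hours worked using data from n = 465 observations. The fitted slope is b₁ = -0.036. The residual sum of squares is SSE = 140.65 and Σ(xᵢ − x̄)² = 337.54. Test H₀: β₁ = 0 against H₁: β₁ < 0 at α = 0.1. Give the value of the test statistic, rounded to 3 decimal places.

MSE = SSE/(n − 2) = 140.65/463 = 0.30378.
SE(b₁) = √(MSE/Sₓₓ) = √(0.30378/337.54) = 0.0299997.
t = -0.036 / 0.0299997 = -1.200.
df = n − 2 = 463.
One-sided p ≈ 0.1154, which is ≥ 0.1, so fail to reject H₀.
The data do not give significant evidence that the true slope on weekly hours worked is negative.

t = -1.200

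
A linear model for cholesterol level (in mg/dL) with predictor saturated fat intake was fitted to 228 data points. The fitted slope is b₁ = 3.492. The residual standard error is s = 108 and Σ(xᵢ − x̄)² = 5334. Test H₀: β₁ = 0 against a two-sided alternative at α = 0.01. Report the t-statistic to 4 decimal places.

t = 2.3614

SE(b₁) = s/√Sₓₓ = 108/√5334 = 1.47876.
t = 3.492 / 1.47876 = 2.3614.
df = n − 2 = 226.
Two-sided p ≈ 0.0191, which is ≥ 0.01, so fail to reject H₀.
The data do not give significant evidence of an association between saturated fat intake and cholesterol level.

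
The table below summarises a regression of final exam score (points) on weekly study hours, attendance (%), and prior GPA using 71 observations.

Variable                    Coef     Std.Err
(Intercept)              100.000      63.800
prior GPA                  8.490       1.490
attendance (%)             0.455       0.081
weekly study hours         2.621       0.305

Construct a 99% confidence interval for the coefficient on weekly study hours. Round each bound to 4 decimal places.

(1.8124, 3.4296)

Read off: b = 2.621, SE = 0.305 for weekly study hours.
df = n − k − 1 = 71 − 3 − 1 = 67.
t* = t_{0.005, 67} = 2.65122.
Margin = t* × SE = 2.65122 × 0.305 = 0.808622.
CI: 2.621 ± 0.808622 → (1.8124, 3.4296).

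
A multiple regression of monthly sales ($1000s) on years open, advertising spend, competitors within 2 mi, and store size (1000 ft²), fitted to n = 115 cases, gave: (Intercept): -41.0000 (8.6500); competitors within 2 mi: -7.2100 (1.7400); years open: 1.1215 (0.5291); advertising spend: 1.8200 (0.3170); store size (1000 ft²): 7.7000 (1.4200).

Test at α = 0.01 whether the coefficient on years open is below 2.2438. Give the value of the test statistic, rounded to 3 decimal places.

Read off: b = 1.1215, SE = 0.5291 for years open.
H₀: β₁ = 2.2438 vs H₁: β₁ < 2.2438.
t = (1.1215 − 2.2438) / 0.5291 = -2.121.
df = n − k − 1 = 115 − 4 − 1 = 110.
One-sided p ≈ 0.0181, which is ≥ 0.01, so fail to reject H₀.
The data do not give significant evidence that the true slope on years open is below 2.2438 $1000s per unit, holding the other predictors fixed.

t = -2.121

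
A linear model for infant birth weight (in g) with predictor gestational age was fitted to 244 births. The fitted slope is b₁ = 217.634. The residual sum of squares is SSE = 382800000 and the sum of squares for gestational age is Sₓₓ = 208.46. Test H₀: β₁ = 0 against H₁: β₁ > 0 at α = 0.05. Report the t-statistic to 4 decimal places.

MSE = SSE/(n − 2) = 382800000/242 = 1.58182e+06.
SE(b₁) = √(MSE/Sₓₓ) = √(1.58182e+06/208.46) = 87.1098.
t = 217.634 / 87.1098 = 2.4984.
df = n − 2 = 242.
One-sided p ≈ 0.0066, which is < 0.05, so reject H₀.
There is evidence that the true slope on gestational age is positive.

t = 2.4984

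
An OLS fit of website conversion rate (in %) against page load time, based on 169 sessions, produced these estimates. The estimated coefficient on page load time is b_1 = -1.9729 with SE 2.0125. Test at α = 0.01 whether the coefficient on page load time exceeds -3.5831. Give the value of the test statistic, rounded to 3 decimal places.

t = 0.800

H₀: β₁ = -3.5831 vs H₁: β₁ > -3.5831.
t = (b_1 − β₁⁰)/SE = (-1.9729 − (-3.5831)) / 2.0125 = 0.800.
df = n − 2 = 169 − 2 = 167.
One-sided p ≈ 0.2124, which is ≥ 0.01, so fail to reject H₀.
The data do not give significant evidence that the true slope on page load time exceeds -3.5831 % per unit.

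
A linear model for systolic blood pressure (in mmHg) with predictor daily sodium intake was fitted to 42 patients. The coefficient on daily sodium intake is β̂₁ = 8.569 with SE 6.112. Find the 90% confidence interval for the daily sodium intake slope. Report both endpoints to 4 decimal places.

(-1.7227, 18.8607)

df = n − 2 = 42 − 2 = 40.
t* = t_{0.05, 40} = 1.683851.
Margin = t* × SE = 1.683851 × 6.112 = 10.291697.
CI: 8.569 ± 10.291697 → (-1.7227, 18.8607).
With 90% confidence, each one-unit increase in daily sodium intake is associated with a change of between -1.7227 and 18.8607 mmHg in systolic blood pressure.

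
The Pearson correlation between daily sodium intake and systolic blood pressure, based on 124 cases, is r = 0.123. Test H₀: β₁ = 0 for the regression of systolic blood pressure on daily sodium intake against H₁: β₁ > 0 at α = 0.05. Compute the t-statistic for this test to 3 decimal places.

t = r·√(n − 2)/√(1 − r²) = 0.123·√122/√0.984871 = 1.369.
df = n − 2 = 122.
One-sided p ≈ 0.0868, which is ≥ 0.05, so fail to reject H₀.
The data do not give significant evidence of a linear association between daily sodium intake and systolic blood pressure.

t = 1.369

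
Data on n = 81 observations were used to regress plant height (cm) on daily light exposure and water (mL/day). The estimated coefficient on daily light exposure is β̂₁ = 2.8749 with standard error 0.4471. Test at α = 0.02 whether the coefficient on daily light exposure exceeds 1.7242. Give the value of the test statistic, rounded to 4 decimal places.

H₀: β₁ = 1.7242 vs H₁: β₁ > 1.7242.
t = (β̂₁ − β₁⁰)/SE = (2.8749 − 1.7242) / 0.4471 = 2.5737.
df = n − k − 1 = 81 − 2 − 1 = 78.
One-sided p ≈ 0.0060, which is < 0.02, so reject H₀.
There is evidence that the true slope on daily light exposure exceeds 1.7242 cm per unit, holding the other predictors fixed.

t = 2.5737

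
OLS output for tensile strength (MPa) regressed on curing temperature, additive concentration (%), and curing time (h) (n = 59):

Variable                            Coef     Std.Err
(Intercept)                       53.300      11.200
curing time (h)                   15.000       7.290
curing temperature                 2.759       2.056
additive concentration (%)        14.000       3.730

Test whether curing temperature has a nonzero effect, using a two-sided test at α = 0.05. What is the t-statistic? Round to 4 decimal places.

t = 1.3419

Read off: b = 2.759, SE = 2.056 for curing temperature.
H₀: β₁ = 0 vs H₁: β₁ ≠ 0.
t = 2.759 / 2.056 = 1.3419.
df = n − k − 1 = 59 − 3 − 1 = 55.
Two-sided p ≈ 0.1851, which is ≥ 0.05, so fail to reject H₀.
The data do not give significant evidence of an association between curing temperature and tensile strength, after adjusting for the other predictors.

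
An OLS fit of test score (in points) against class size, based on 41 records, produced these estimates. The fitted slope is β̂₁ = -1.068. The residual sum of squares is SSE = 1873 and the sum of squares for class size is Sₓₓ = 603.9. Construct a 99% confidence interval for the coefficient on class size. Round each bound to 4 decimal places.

MSE = SSE/(n − 2) = 1873/39 = 48.0256.
SE(β̂₁) = √(MSE/Sₓₓ) = √(48.0256/603.9) = 0.282003.
df = n − 2 = 39.
t* = t_{0.005, 39} = 2.707913.
Margin = t* × SE = 2.707913 × 0.282003 = 0.763640.
CI: -1.068 ± 0.763640 → (-1.8316, -0.3044).
With 99% confidence, each one-unit increase in class size is associated with a change of between -1.8316 and -0.3044 points in test score.

(-1.8316, -0.3044)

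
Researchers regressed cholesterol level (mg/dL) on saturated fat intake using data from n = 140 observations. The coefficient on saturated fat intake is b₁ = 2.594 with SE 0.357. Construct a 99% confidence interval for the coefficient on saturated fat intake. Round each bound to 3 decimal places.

df = n − 2 = 140 − 2 = 138.
t* = t_{0.005, 138} = 2.611925.
Margin = t* × SE = 2.611925 × 0.357 = 0.93246.
CI: 2.594 ± 0.93246 → (1.662, 3.526).
With 99% confidence, each one-unit increase in saturated fat intake is associated with a change of between 1.662 and 3.526 mg/dL in cholesterol level.

(1.662, 3.526)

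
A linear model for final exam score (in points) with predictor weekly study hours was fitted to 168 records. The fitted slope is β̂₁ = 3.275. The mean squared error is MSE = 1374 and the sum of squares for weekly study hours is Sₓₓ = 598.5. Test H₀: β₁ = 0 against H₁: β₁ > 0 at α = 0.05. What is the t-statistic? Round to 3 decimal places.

t = 2.161

SE(β̂₁) = √(MSE/Sₓₓ) = √(1374/598.5) = 1.51517.
t = 3.275 / 1.51517 = 2.161.
df = n − 2 = 166.
One-sided p ≈ 0.0160, which is < 0.05, so reject H₀.
There is evidence that the true slope on weekly study hours is positive.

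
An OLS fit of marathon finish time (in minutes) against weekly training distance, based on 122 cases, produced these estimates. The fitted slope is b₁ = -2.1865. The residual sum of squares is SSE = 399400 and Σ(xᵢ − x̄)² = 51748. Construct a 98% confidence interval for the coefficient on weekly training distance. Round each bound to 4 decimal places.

MSE = SSE/(n − 2) = 399400/120 = 3328.33.
SE(b₁) = √(MSE/Sₓₓ) = √(3328.33/51748) = 0.25361.
df = n − 2 = 120.
t* = t_{0.01, 120} = 2.357825.
Margin = t* × SE = 2.357825 × 0.25361 = 0.597968.
CI: -2.1865 ± 0.597968 → (-2.7845, -1.5885).
With 98% confidence, each one-unit increase in weekly training distance is associated with a change of between -2.7845 and -1.5885 minutes in marathon finish time.

(-2.7845, -1.5885)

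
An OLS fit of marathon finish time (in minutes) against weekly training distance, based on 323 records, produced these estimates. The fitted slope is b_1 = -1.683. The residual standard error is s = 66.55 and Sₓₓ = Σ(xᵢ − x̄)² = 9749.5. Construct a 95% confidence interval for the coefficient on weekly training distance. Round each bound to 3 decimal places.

(-3.009, -0.357)

SE(b_1) = s/√Sₓₓ = 66.55/√9749.5 = 0.673995.
df = n − 2 = 321.
t* = t_{0.025, 321} = 1.967382.
Margin = t* × SE = 1.967382 × 0.673995 = 1.32601.
CI: -1.683 ± 1.32601 → (-3.009, -0.357).
With 95% confidence, each one-unit increase in weekly training distance is associated with a change of between -3.009 and -0.357 minutes in marathon finish time.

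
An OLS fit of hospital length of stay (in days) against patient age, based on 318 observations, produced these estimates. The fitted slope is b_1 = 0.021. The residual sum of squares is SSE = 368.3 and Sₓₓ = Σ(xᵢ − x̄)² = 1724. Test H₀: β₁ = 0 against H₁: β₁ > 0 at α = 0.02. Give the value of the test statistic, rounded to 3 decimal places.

t = 0.808

MSE = SSE/(n − 2) = 368.3/316 = 1.16551.
SE(b_1) = √(MSE/Sₓₓ) = √(1.16551/1724) = 0.0260009.
t = 0.021 / 0.0260009 = 0.808.
df = n − 2 = 316.
One-sided p ≈ 0.2099, which is ≥ 0.02, so fail to reject H₀.
The data do not give significant evidence that the true slope on patient age is positive.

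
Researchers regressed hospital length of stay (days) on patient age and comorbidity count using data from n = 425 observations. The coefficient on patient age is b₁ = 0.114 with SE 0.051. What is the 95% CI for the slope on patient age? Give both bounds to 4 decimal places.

(0.0138, 0.2142)

df = n − k − 1 = 425 − 2 − 1 = 422.
t* = t_{0.025, 422} = 1.965601.
Margin = t* × SE = 1.965601 × 0.051 = 0.100246.
CI: 0.114 ± 0.100246 → (0.0138, 0.2142).
With 95% confidence, each one-unit increase in patient age is associated with a change of between 0.0138 and 0.2142 days in hospital length of stay, holding the other predictors fixed.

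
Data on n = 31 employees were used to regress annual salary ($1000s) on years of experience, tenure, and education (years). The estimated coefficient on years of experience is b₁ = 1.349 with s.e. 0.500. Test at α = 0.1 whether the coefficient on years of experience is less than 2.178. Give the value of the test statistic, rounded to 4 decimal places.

H₀: β₁ = 2.178 vs H₁: β₁ < 2.178.
t = (b₁ − β₁⁰)/SE = (1.349 − 2.178) / 0.500 = -1.6580.
df = n − k − 1 = 31 − 3 − 1 = 27.
One-sided p ≈ 0.0544, which is < 0.1, so reject H₀.
There is evidence that the true slope on years of experience is below 2.178 $1000s per unit, holding the other predictors fixed.

t = -1.6580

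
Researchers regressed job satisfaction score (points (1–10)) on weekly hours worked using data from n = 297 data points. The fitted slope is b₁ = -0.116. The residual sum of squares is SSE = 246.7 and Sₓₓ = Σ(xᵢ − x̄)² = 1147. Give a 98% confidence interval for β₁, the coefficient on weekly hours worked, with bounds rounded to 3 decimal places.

MSE = SSE/(n − 2) = 246.7/295 = 0.836271.
SE(b₁) = √(MSE/Sₓₓ) = √(0.836271/1147) = 0.0270017.
df = n − 2 = 295.
t* = t_{0.01, 295} = 2.339055.
Margin = t* × SE = 2.339055 × 0.0270017 = 0.06316.
CI: -0.116 ± 0.06316 → (-0.179, -0.053).
With 98% confidence, each one-unit increase in weekly hours worked is associated with a change of between -0.179 and -0.053 points (1–10) in job satisfaction score.

(-0.179, -0.053)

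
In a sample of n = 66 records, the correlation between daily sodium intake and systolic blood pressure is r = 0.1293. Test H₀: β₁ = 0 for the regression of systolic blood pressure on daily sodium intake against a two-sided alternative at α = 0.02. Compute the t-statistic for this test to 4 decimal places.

t = 1.0432

t = r·√(n − 2)/√(1 − r²) = 0.1293·√64/√0.983282 = 1.0432.
df = n − 2 = 64.
Two-sided p ≈ 0.3008, which is ≥ 0.02, so fail to reject H₀.
The data do not give significant evidence of a linear association between daily sodium intake and systolic blood pressure.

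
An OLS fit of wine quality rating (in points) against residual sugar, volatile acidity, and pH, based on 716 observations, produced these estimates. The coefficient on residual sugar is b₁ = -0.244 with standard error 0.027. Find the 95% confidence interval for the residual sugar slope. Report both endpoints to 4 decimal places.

df = n − k − 1 = 716 − 3 − 1 = 712.
t* = t_{0.025, 712} = 1.963301.
Margin = t* × SE = 1.963301 × 0.027 = 0.053009.
CI: -0.244 ± 0.053009 → (-0.2970, -0.1910).
With 95% confidence, each one-unit increase in residual sugar is associated with a change of between -0.2970 and -0.1910 points in wine quality rating, holding the other predictors fixed.

(-0.2970, -0.1910)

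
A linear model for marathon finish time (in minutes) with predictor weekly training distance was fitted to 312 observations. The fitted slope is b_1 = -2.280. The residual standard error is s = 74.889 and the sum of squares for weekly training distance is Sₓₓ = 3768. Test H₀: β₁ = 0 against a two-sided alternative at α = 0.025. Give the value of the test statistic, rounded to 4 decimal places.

t = -1.8688

SE(b_1) = s/√Sₓₓ = 74.889/√3768 = 1.22001.
t = -2.280 / 1.22001 = -1.8688.
df = n − 2 = 310.
Two-sided p ≈ 0.0626, which is ≥ 0.025, so fail to reject H₀.
The data do not give significant evidence of an association between weekly training distance and marathon finish time.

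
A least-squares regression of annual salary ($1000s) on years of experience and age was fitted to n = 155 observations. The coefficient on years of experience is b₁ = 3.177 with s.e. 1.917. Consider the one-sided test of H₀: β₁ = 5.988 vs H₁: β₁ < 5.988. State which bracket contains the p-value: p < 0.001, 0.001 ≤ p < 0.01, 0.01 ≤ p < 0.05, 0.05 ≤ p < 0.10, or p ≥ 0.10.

t = (3.177 − 5.988) / 1.917 = -1.466.
df = n − k − 1 = 155 − 2 − 1 = 152.
One-sided p = P(T_{152} < t) ≈ 0.0723.
So 0.05 ≤ p < 0.10.

0.05 ≤ p < 0.10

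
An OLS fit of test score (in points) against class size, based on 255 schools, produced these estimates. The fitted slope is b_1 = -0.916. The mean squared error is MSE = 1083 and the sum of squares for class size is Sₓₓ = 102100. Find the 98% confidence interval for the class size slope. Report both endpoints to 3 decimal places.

(-1.157, -0.675)

SE(b_1) = √(MSE/Sₓₓ) = √(1083/102100) = 0.102991.
df = n − 2 = 253.
t* = t_{0.01, 253} = 2.341177.
Margin = t* × SE = 2.341177 × 0.102991 = 0.24112.
CI: -0.916 ± 0.24112 → (-1.157, -0.675).
With 98% confidence, each one-unit increase in class size is associated with a change of between -1.157 and -0.675 points in test score.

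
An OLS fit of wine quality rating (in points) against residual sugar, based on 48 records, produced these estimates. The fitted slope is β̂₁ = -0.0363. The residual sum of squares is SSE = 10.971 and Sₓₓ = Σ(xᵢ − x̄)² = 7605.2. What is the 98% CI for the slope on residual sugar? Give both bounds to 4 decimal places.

MSE = SSE/(n − 2) = 10.971/46 = 0.2385.
SE(β̂₁) = √(MSE/Sₓₓ) = √(0.2385/7605.2) = 0.00560001.
df = n − 2 = 46.
t* = t_{0.01, 46} = 2.410188.
Margin = t* × SE = 2.410188 × 0.00560001 = 0.013497.
CI: -0.0363 ± 0.013497 → (-0.0498, -0.0228).
With 98% confidence, each one-unit increase in residual sugar is associated with a change of between -0.0498 and -0.0228 points in wine quality rating.

(-0.0498, -0.0228)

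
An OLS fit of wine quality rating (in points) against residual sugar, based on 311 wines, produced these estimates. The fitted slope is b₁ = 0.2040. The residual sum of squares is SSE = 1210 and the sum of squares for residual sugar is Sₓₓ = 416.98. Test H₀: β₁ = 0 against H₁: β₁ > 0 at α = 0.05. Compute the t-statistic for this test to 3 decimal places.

MSE = SSE/(n − 2) = 1210/309 = 3.91586.
SE(b₁) = √(MSE/Sₓₓ) = √(3.91586/416.98) = 0.0969072.
t = 0.2040 / 0.0969072 = 2.105.
df = n − 2 = 309.
One-sided p ≈ 0.0180, which is < 0.05, so reject H₀.
There is evidence that the true slope on residual sugar is positive.

t = 2.105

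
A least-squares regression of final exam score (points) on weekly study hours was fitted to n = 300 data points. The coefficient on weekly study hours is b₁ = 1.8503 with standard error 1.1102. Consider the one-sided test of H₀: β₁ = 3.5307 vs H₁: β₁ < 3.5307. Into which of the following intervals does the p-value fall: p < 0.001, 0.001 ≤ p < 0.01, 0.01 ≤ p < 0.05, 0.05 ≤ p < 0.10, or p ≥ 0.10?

t = (1.8503 − 3.5307) / 1.1102 = -1.514.
df = n − 2 = 300 − 2 = 298.
One-sided p = P(T_{298} < t) ≈ 0.0656.
So 0.05 ≤ p < 0.10.

0.05 ≤ p < 0.10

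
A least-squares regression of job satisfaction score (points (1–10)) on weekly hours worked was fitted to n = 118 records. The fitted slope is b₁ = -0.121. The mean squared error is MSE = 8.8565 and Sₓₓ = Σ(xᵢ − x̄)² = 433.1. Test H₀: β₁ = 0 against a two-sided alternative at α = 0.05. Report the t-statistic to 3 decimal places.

SE(b₁) = √(MSE/Sₓₓ) = √(8.8565/433.1) = 0.143.
t = -0.121 / 0.143 = -0.846.
df = n − 2 = 116.
Two-sided p ≈ 0.3992, which is ≥ 0.05, so fail to reject H₀.
The data do not give significant evidence of an association between weekly hours worked and job satisfaction score.

t = -0.846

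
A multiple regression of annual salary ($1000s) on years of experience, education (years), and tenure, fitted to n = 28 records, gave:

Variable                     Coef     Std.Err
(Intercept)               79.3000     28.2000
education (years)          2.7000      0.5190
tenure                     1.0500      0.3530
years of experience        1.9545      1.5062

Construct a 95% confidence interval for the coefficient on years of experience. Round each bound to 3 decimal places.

(-1.154, 5.063)

Read off: b = 1.9545, SE = 1.5062 for years of experience.
df = n − k − 1 = 28 − 3 − 1 = 24.
t* = t_{0.025, 24} = 2.063899.
Margin = t* × SE = 2.063899 × 1.5062 = 3.10864.
CI: 1.9545 ± 3.10864 → (-1.154, 5.063).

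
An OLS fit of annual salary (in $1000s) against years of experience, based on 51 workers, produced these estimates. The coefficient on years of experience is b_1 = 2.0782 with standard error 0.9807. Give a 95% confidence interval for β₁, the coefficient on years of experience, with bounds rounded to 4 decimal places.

(0.1074, 4.0490)

df = n − 2 = 51 − 2 = 49.
t* = t_{0.025, 49} = 2.009575.
Margin = t* × SE = 2.009575 × 0.9807 = 1.970790.
CI: 2.0782 ± 1.970790 → (0.1074, 4.0490).
With 95% confidence, each one-unit increase in years of experience is associated with a change of between 0.1074 and 4.0490 $1000s in annual salary.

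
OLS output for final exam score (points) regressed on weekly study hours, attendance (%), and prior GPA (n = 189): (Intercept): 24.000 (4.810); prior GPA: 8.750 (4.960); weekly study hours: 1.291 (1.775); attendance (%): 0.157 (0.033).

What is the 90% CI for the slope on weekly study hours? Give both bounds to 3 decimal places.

Read off: b = 1.291, SE = 1.775 for weekly study hours.
df = n − k − 1 = 189 − 3 − 1 = 185.
t* = t_{0.05, 185} = 1.653132.
Margin = t* × SE = 1.653132 × 1.775 = 2.93431.
CI: 1.291 ± 2.93431 → (-1.643, 4.225).

(-1.643, 4.225)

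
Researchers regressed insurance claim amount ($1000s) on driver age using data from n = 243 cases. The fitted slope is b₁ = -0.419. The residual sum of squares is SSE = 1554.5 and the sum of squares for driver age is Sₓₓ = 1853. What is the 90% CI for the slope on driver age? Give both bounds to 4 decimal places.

(-0.5164, -0.3216)

MSE = SSE/(n − 2) = 1554.5/241 = 6.45021.
SE(b₁) = √(MSE/Sₓₓ) = √(6.45021/1853) = 0.0589996.
df = n − 2 = 241.
t* = t_{0.05, 241} = 1.651201.
Margin = t* × SE = 1.651201 × 0.0589996 = 0.097420.
CI: -0.419 ± 0.097420 → (-0.5164, -0.3216).
With 90% confidence, each one-unit increase in driver age is associated with a change of between -0.5164 and -0.3216 $1000s in insurance claim amount.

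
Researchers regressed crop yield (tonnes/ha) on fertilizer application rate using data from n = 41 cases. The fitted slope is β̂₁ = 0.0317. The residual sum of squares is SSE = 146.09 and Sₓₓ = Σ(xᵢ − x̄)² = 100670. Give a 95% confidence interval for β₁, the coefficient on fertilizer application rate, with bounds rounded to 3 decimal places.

(0.019, 0.044)

MSE = SSE/(n − 2) = 146.09/39 = 3.7459.
SE(β̂₁) = √(MSE/Sₓₓ) = √(3.7459/100670) = 0.00609997.
df = n − 2 = 39.
t* = t_{0.025, 39} = 2.022691.
Margin = t* × SE = 2.022691 × 0.00609997 = 0.01234.
CI: 0.0317 ± 0.01234 → (0.019, 0.044).
With 95% confidence, each one-unit increase in fertilizer application rate is associated with a change of between 0.019 and 0.044 tonnes/ha in crop yield.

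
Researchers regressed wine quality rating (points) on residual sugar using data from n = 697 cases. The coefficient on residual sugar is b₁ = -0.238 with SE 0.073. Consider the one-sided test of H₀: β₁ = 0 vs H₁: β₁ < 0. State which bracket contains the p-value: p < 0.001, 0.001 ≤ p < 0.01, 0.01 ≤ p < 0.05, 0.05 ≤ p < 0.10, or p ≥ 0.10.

p < 0.001

t = -0.238 / 0.073 = -3.260.
df = n − 2 = 697 − 2 = 695.
One-sided p = P(T_{695} < t) ≈ 0.0006.
So p < 0.001.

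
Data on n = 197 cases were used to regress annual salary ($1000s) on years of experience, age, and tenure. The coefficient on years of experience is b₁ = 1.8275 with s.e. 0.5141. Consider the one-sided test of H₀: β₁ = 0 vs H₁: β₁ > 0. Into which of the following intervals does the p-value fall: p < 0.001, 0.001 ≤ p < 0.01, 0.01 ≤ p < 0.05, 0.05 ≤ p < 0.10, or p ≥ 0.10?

p < 0.001

t = 1.8275 / 0.5141 = 3.555.
df = n − k − 1 = 197 − 3 − 1 = 193.
One-sided p = P(T_{193} > t) ≈ 0.0002.
So p < 0.001.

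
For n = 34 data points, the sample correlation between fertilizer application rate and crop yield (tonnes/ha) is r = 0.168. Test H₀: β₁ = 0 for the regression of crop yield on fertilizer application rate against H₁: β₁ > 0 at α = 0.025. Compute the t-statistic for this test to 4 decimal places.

t = r·√(n − 2)/√(1 − r²) = 0.168·√32/√0.971776 = 0.9641.
df = n − 2 = 32.
One-sided p ≈ 0.1711, which is ≥ 0.025, so fail to reject H₀.
The data do not give significant evidence of a linear association between fertilizer application rate and crop yield.

t = 0.9641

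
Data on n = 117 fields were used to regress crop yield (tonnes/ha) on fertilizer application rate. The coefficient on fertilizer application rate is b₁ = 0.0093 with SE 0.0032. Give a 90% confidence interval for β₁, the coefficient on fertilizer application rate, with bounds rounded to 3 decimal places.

df = n − 2 = 117 − 2 = 115.
t* = t_{0.05, 115} = 1.658212.
Margin = t* × SE = 1.658212 × 0.0032 = 0.00531.
CI: 0.0093 ± 0.00531 → (0.004, 0.015).
With 90% confidence, each one-unit increase in fertilizer application rate is associated with a change of between 0.004 and 0.015 tonnes/ha in crop yield.

(0.004, 0.015)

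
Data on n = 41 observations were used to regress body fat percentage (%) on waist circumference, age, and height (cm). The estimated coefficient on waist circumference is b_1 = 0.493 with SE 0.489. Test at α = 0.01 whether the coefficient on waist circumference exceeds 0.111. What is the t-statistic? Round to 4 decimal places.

t = 0.7812

H₀: β₁ = 0.111 vs H₁: β₁ > 0.111.
t = (b_1 − β₁⁰)/SE = (0.493 − 0.111) / 0.489 = 0.7812.
df = n − k − 1 = 41 − 3 − 1 = 37.
One-sided p ≈ 0.2198, which is ≥ 0.01, so fail to reject H₀.
The data do not give significant evidence that the true slope on waist circumference exceeds 0.111 % per unit, holding the other predictors fixed.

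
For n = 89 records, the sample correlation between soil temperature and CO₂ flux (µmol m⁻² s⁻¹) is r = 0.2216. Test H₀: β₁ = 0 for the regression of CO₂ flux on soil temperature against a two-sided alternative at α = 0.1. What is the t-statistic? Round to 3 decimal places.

t = 2.120

t = r·√(n − 2)/√(1 − r²) = 0.2216·√87/√0.950893 = 2.120.
df = n − 2 = 87.
Two-sided p ≈ 0.0369, which is < 0.1, so reject H₀.
There is evidence of a linear association between soil temperature and CO₂ flux.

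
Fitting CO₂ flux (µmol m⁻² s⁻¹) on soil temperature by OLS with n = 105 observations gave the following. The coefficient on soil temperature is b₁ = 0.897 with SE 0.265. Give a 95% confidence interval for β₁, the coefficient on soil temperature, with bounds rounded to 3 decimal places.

(0.371, 1.423)

df = n − 2 = 105 − 2 = 103.
t* = t_{0.025, 103} = 1.983264.
Margin = t* × SE = 1.983264 × 0.265 = 0.52556.
CI: 0.897 ± 0.52556 → (0.371, 1.423).
With 95% confidence, each one-unit increase in soil temperature is associated with a change of between 0.371 and 1.423 µmol m⁻² s⁻¹ in CO₂ flux.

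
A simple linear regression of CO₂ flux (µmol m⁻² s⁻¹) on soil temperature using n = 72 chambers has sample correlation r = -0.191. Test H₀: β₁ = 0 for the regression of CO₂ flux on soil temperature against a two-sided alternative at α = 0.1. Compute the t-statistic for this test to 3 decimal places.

t = -1.628

t = r·√(n − 2)/√(1 − r²) = -0.191·√70/√0.963519 = -1.628.
df = n − 2 = 70.
Two-sided p ≈ 0.1080, which is ≥ 0.1, so fail to reject H₀.
The data do not give significant evidence of a linear association between soil temperature and CO₂ flux.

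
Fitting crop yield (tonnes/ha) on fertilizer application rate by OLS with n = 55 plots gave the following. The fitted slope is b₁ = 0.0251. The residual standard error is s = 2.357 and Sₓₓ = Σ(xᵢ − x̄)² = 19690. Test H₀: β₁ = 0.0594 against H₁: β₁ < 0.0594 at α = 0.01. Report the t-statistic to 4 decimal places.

SE(b₁) = s/√Sₓₓ = 2.357/√19690 = 0.0167972.
t = (0.0251 − 0.0594) / 0.0167972 = -2.0420.
df = n − 2 = 53.
One-sided p ≈ 0.0231, which is ≥ 0.01, so fail to reject H₀.
The data do not give significant evidence that the true slope on fertilizer application rate is below 0.0594 tonnes/ha per unit.

t = -2.0420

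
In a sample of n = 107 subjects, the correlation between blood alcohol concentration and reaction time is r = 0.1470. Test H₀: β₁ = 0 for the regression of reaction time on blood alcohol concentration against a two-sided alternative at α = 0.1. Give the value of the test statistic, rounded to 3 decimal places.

t = r·√(n − 2)/√(1 − r²) = 0.1470·√105/√0.978391 = 1.523.
df = n − 2 = 105.
Two-sided p ≈ 0.1308, which is ≥ 0.1, so fail to reject H₀.
The data do not give significant evidence of a linear association between blood alcohol concentration and reaction time.

t = 1.523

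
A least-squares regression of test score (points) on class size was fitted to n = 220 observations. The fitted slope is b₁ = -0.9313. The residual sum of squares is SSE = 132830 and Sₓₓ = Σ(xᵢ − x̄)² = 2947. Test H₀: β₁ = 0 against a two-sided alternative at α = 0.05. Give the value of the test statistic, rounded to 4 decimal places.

MSE = SSE/(n − 2) = 132830/218 = 609.312.
SE(b₁) = √(MSE/Sₓₓ) = √(609.312/2947) = 0.454705.
t = -0.9313 / 0.454705 = -2.0481.
df = n − 2 = 218.
Two-sided p ≈ 0.0417, which is < 0.05, so reject H₀.
There is evidence that class size is associated with test score.

t = -2.0481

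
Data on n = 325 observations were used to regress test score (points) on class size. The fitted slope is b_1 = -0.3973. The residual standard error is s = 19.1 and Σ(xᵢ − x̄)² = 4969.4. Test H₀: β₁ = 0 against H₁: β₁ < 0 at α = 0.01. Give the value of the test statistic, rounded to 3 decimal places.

SE(b_1) = s/√Sₓₓ = 19.1/√4969.4 = 0.270945.
t = -0.3973 / 0.270945 = -1.466.
df = n − 2 = 323.
One-sided p ≈ 0.0718, which is ≥ 0.01, so fail to reject H₀.
The data do not give significant evidence that the true slope on class size is negative.

t = -1.466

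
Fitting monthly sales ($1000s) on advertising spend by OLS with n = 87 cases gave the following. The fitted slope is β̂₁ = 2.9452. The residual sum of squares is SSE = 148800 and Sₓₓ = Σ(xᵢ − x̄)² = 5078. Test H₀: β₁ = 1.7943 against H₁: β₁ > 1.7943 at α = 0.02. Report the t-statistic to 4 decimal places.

MSE = SSE/(n − 2) = 148800/85 = 1750.59.
SE(β̂₁) = √(MSE/Sₓₓ) = √(1750.59/5078) = 0.587145.
t = (2.9452 − 1.7943) / 0.587145 = 1.9602.
df = n − 2 = 85.
One-sided p ≈ 0.0266, which is ≥ 0.02, so fail to reject H₀.
The data do not give significant evidence that the true slope on advertising spend exceeds 1.7943 $1000s per unit.

t = 1.9602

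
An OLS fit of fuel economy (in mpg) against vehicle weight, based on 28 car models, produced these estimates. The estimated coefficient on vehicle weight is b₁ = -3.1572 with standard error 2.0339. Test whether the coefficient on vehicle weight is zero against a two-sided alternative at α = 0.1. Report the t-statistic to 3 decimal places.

H₀: β₁ = 0 vs H₁: β₁ ≠ 0.
t = (b₁ − β₁⁰)/SE = -3.1572 / 2.0339 = -1.552.
df = n − 2 = 28 − 2 = 26.
Two-sided p ≈ 0.1327, which is ≥ 0.1, so fail to reject H₀.
The data do not give significant evidence of an association between vehicle weight and fuel economy.

t = -1.552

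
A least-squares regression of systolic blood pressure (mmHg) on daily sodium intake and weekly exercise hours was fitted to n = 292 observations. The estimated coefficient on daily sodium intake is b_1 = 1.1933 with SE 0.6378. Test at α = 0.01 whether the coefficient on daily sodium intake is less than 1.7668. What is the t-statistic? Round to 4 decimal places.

t = -0.8992

H₀: β₁ = 1.7668 vs H₁: β₁ < 1.7668.
t = (b_1 − β₁⁰)/SE = (1.1933 − 1.7668) / 0.6378 = -0.8992.
df = n − k − 1 = 292 − 2 − 1 = 289.
One-sided p ≈ 0.1847, which is ≥ 0.01, so fail to reject H₀.
The data do not give significant evidence that the true slope on daily sodium intake is below 1.7668 mmHg per unit, holding the other predictors fixed.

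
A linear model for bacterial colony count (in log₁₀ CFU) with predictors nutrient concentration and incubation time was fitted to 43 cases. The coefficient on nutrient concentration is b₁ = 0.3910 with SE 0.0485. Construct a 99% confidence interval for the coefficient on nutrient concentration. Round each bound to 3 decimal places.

(0.260, 0.522)

df = n − k − 1 = 43 − 2 − 1 = 40.
t* = t_{0.005, 40} = 2.704459.
Margin = t* × SE = 2.704459 × 0.0485 = 0.13117.
CI: 0.3910 ± 0.13117 → (0.260, 0.522).
With 99% confidence, each one-unit increase in nutrient concentration is associated with a change of between 0.260 and 0.522 log₁₀ CFU in bacterial colony count, holding the other predictors fixed.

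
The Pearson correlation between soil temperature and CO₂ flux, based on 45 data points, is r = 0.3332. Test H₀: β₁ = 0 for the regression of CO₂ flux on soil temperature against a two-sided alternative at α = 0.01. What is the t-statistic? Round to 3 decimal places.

t = 2.317

t = r·√(n − 2)/√(1 − r²) = 0.3332·√43/√0.888978 = 2.317.
df = n − 2 = 43.
Two-sided p ≈ 0.0253, which is ≥ 0.01, so fail to reject H₀.
The data do not give significant evidence of a linear association between soil temperature and CO₂ flux.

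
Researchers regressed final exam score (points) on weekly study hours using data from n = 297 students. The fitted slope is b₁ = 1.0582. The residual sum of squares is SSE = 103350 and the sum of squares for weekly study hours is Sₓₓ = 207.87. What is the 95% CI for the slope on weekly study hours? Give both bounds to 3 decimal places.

(-1.497, 3.613)

MSE = SSE/(n − 2) = 103350/295 = 350.339.
SE(b₁) = √(MSE/Sₓₓ) = √(350.339/207.87) = 1.29822.
df = n − 2 = 295.
t* = t_{0.025, 295} = 1.968038.
Margin = t* × SE = 1.968038 × 1.29822 = 2.55495.
CI: 1.0582 ± 2.55495 → (-1.497, 3.613).
With 95% confidence, each one-unit increase in weekly study hours is associated with a change of between -1.497 and 3.613 points in final exam score.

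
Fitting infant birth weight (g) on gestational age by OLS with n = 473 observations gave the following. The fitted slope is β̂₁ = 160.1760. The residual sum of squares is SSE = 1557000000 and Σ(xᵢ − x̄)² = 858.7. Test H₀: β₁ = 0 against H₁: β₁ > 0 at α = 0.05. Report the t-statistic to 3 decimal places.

MSE = SSE/(n − 2) = 1557000000/471 = 3.30573e+06.
SE(β̂₁) = √(MSE/Sₓₓ) = √(3.30573e+06/858.7) = 62.0459.
t = 160.1760 / 62.0459 = 2.582.
df = n − 2 = 471.
One-sided p ≈ 0.0051, which is < 0.05, so reject H₀.
There is evidence that the true slope on gestational age is positive.

t = 2.582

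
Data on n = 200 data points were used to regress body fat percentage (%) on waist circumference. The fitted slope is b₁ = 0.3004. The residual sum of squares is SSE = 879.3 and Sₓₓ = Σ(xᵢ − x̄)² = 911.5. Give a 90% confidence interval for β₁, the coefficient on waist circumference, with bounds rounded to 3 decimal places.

(0.185, 0.416)

MSE = SSE/(n − 2) = 879.3/198 = 4.44091.
SE(b₁) = √(MSE/Sₓₓ) = √(4.44091/911.5) = 0.0698004.
df = n − 2 = 198.
t* = t_{0.05, 198} = 1.652586.
Margin = t* × SE = 1.652586 × 0.0698004 = 0.11535.
CI: 0.3004 ± 0.11535 → (0.185, 0.416).
With 90% confidence, each one-unit increase in waist circumference is associated with a change of between 0.185 and 0.416 % in body fat percentage.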